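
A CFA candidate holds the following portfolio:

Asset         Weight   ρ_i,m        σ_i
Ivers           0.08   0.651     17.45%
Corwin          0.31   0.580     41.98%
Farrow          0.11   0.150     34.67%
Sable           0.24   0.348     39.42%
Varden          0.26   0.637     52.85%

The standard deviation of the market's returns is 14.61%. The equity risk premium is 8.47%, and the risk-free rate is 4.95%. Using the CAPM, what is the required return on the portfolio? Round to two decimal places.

β_Ivers = 0.651 × 17.45% / 14.61% = 0.7775
β_Corwin = 0.580 × 41.98% / 14.61% = 1.6666
β_Farrow = 0.150 × 34.67% / 14.61% = 0.3560
β_Sable = 0.348 × 39.42% / 14.61% = 0.9390
β_Varden = 0.637 × 52.85% / 14.61% = 2.3043
β_P = Σ w_i β_i = 0.08×0.7775 + 0.31×1.6666 + 0.11×0.3560 + 0.24×0.9390 + 0.26×2.3043 = 1.4425
E(R_P) = R_f + β_P × MRP = 4.95% + 1.4425 × 8.47% = 17.17%

17.17%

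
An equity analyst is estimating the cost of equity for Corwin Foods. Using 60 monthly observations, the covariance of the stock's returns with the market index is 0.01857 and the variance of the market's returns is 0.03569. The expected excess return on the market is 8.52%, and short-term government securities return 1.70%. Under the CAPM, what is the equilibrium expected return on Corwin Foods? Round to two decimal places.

β = Cov(R_i, R_m) / Var(R_m) = 0.01857 / 0.03569 = 0.5203
E(R) = R_f + β × MRP = 1.70% + 0.5203 × 8.52% = 6.13%

6.13%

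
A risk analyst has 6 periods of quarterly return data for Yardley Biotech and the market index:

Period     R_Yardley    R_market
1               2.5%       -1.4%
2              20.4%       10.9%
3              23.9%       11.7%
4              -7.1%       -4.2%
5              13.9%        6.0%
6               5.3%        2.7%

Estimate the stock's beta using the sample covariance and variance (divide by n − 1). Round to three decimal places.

1.792

Mean R_i = (2.5 + 20.4 + 23.9 − 7.1 + 13.9 + 5.3) / 6 = 9.8167%
Mean R_m = (-1.4 + 10.9 + 11.7 − 4.2 + 6.0 + 2.7) / 6 = 4.2833%
Σ(R_i − R̄_i)(R_m − R̄_m) = 373.7317  ⇒  Cov = 373.7317 / 5 = 74.7463
Σ(R_m − R̄_m)² = 208.5083  ⇒  Var(R_m) = 208.5083 / 5 = 41.7017
β = Cov / Var(R_m) = 74.7463 / 41.7017 = 1.7924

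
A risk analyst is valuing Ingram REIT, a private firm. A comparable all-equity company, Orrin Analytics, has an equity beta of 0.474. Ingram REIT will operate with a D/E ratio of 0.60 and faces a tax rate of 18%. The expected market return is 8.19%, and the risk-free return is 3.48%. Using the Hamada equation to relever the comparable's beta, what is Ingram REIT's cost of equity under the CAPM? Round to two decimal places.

β_L = β_U × [1 + (1 − t)(D/E)] = 0.474 × [1 + (1 − 0.18) × 0.60]
    = 0.474 × [1 + 0.82 × 0.60] = 0.474 × 1.4920 = 0.7072
MRP = 8.19% − 3.48% = 4.71%
E(R) = R_f + β_L × MRP = 3.48% + 0.7072 × 4.71% = 6.81%

6.81%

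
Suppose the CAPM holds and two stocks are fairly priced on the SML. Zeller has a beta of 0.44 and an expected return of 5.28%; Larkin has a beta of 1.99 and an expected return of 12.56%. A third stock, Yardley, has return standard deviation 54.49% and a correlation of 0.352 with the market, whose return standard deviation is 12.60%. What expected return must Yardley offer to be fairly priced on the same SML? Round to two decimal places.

10.36%

MRP = (12.56% − 5.28%) / (1.99 − 0.44) = 4.6968%
R_f = 5.28% − 0.44 × 4.6968% = 3.2134%
β_Yardley = ρ·σ_i/σ_m = 0.352 × 54.49 / 12.60 = 1.5223
E(R_Yardley) = R_f + β × MRP = 3.2134% + 1.5223 × 4.6968% = 10.36%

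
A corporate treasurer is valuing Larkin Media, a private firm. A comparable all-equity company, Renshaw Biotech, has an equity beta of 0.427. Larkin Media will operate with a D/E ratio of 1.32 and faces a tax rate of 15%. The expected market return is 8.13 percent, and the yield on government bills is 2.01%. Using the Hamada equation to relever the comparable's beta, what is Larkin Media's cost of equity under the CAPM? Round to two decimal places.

β_L = β_U × [1 + (1 − t)(D/E)] = 0.427 × [1 + (1 − 0.15) × 1.32]
    = 0.427 × [1 + 0.85 × 1.32] = 0.427 × 2.1220 = 0.9061
MRP = 8.13% − 2.01% = 6.12%
E(R) = R_f + β_L × MRP = 2.01% + 0.9061 × 6.12% = 7.56%

7.56%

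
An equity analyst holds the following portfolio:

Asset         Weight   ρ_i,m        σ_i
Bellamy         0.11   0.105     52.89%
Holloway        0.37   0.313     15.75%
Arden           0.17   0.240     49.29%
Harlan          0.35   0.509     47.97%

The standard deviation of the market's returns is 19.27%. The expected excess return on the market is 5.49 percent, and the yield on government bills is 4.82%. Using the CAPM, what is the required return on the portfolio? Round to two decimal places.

8.52%

β_Bellamy = 0.105 × 52.89% / 19.27% = 0.2882
β_Holloway = 0.313 × 15.75% / 19.27% = 0.2558
β_Arden = 0.240 × 49.29% / 19.27% = 0.6139
β_Harlan = 0.509 × 47.97% / 19.27% = 1.2671
β_P = Σ w_i β_i = 0.11×0.2882 + 0.37×0.2558 + 0.17×0.6139 + 0.35×1.2671 = 0.6742
E(R_P) = R_f + β_P × MRP = 4.82% + 0.6742 × 5.49% = 8.52%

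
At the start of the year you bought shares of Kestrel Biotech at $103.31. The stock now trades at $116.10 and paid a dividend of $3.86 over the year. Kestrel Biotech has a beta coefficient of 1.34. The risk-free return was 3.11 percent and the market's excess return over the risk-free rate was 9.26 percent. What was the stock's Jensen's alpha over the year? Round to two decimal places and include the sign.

Realised HPR = (P1 + D1 − P0) / P0 = (116.10 + 3.86 − 103.31) / 103.31 = 16.65 / 103.31 = 16.1165%
CAPM required = R_f + β·MRP = 3.11% + 1.34 × 9.26% = 15.5184%
α = realised − required = 16.1165% − 15.5184% = +0.60%

+0.60%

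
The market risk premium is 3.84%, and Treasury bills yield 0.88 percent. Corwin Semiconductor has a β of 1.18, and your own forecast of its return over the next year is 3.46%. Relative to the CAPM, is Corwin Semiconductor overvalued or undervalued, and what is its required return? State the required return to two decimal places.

Overvalued; required return 5.41%

Required return = R_f + β·MRP = 0.88% + 1.18 × 3.84% = 5.41%
Forecast 3.46% < required 5.41% → the stock plots below the SML → overvalued.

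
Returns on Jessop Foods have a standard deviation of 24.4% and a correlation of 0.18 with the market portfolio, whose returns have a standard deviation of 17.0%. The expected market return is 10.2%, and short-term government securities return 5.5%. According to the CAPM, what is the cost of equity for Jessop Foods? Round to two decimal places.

β = ρ × σ_i / σ_m = 0.18 × 24.4% / 17.0% = 0.2584
MRP = 10.2% − 5.5% = 4.70%
E(R) = 5.5% + 0.2584 × 4.7% = 6.71%

6.71%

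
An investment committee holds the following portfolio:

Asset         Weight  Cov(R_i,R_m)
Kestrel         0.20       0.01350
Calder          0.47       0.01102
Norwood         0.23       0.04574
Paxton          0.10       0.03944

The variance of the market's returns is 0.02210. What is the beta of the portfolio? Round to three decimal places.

1.011

β_Kestrel = 0.01350 / 0.02210 = 0.6109
β_Calder = 0.01102 / 0.02210 = 0.4986
β_Norwood = 0.04574 / 0.02210 = 2.0697
β_Paxton = 0.03944 / 0.02210 = 1.7846
β_P = Σ w_i β_i = 0.20×0.6109 + 0.47×0.4986 + 0.23×2.0697 + 0.10×1.7846 = 1.0110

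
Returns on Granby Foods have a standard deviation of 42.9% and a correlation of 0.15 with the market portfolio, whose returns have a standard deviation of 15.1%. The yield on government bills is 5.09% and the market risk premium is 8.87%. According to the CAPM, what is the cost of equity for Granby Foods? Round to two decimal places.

β = ρ × σ_i / σ_m = 0.15 × 42.9% / 15.1% = 0.4262
E(R) = 5.09% + 0.4262 × 8.87% = 8.87%

8.87%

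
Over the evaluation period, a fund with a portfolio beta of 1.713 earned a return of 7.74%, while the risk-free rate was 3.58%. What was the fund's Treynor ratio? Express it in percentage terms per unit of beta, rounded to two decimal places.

Treynor = (R_P − R_f) / β_P = (7.74% − 3.58%) / 1.7130 = 4.16% / 1.7130 = 2.43%

2.43%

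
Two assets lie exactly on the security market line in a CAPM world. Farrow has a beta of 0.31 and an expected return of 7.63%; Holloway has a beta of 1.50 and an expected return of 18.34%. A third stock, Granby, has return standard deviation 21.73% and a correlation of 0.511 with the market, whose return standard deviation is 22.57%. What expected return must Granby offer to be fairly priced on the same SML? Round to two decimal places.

9.27%

MRP = (18.34% − 7.63%) / (1.50 − 0.31) = 9.0000%
R_f = 7.63% − 0.31 × 9.0000% = 4.8400%
β_Granby = ρ·σ_i/σ_m = 0.511 × 21.73 / 22.57 = 0.4920
E(R_Granby) = R_f + β × MRP = 4.8400% + 0.4920 × 9.0000% = 9.27%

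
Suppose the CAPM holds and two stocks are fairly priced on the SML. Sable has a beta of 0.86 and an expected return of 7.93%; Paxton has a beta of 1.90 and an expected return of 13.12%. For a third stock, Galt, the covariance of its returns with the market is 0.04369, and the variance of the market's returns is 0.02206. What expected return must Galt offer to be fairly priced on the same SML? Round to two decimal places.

13.52%

MRP = (13.12% − 7.93%) / (1.90 − 0.86) = 4.9904%
R_f = 7.93% − 0.86 × 4.9904% = 3.6383%
β_Galt = Cov / Var(R_m) = 0.04369 / 0.02206 = 1.9805
E(R_Galt) = R_f + β × MRP = 3.6383% + 1.9805 × 4.9904% = 13.52%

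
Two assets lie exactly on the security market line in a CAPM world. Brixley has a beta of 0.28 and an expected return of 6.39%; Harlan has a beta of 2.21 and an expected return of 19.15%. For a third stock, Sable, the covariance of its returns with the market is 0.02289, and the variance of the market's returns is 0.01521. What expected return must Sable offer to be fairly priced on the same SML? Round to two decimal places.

14.49%

MRP = (19.15% − 6.39%) / (2.21 − 0.28) = 6.6114%
R_f = 6.39% − 0.28 × 6.6114% = 4.5388%
β_Sable = Cov / Var(R_m) = 0.02289 / 0.01521 = 1.5049
E(R_Sable) = R_f + β × MRP = 4.5388% + 1.5049 × 6.6114% = 14.49%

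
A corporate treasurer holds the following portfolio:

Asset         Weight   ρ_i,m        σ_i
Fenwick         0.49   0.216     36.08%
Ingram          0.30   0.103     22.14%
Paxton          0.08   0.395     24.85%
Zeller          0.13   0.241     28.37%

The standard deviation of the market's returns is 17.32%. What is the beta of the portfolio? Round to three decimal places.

β_Fenwick = 0.216 × 36.08% / 17.32% = 0.4500
β_Ingram = 0.103 × 22.14% / 17.32% = 0.1317
β_Paxton = 0.395 × 24.85% / 17.32% = 0.5667
β_Zeller = 0.241 × 28.37% / 17.32% = 0.3948
β_P = Σ w_i β_i = 0.49×0.4500 + 0.30×0.1317 + 0.08×0.5667 + 0.13×0.3948 = 0.3567

0.357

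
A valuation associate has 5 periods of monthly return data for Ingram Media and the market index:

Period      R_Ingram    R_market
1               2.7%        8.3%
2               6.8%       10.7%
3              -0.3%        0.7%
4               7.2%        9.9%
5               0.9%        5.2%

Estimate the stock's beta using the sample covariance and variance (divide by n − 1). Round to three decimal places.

Mean R_i = (2.7 + 6.8 − 0.3 + 7.2 + 0.9) / 5 = 3.4600%
Mean R_m = (8.3 + 10.7 + 0.7 + 9.9 + 5.2) / 5 = 6.9600%
Σ(R_i − R̄_i)(R_m − R̄_m) = 50.5120  ⇒  Cov = 50.5120 / 4 = 12.6280
Σ(R_m − R̄_m)² = 66.7120  ⇒  Var(R_m) = 66.7120 / 4 = 16.6780
β = Cov / Var(R_m) = 12.6280 / 16.6780 = 0.7572

0.757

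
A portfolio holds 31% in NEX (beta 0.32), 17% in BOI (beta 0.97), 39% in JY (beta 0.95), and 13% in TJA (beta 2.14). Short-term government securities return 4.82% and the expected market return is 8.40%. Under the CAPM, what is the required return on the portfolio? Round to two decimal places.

8.09%

β_P = Σ w_i β_i = 0.31×0.32 + 0.17×0.97 + 0.39×0.95 + 0.13×2.14 = 0.9128
MRP = 8.40% − 4.82% = 3.58%
E(R_P) = R_f + β_P × MRP = 4.82% + 0.9128 × 3.58% = 8.09%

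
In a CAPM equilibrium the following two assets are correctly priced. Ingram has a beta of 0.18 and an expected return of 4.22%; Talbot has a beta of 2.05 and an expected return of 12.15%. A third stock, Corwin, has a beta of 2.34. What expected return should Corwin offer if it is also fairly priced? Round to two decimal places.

13.38%

MRP (SML slope) = (12.15% − 4.22%) / (2.05 − 0.18) = 7.93% / 1.87 = 4.2406%
R_f (intercept) = 4.22% − 0.18 × 4.2406% = 3.4567%
E(R_Corwin) = R_f + β × MRP = 3.4567% + 2.34 × 4.2406% = 13.38%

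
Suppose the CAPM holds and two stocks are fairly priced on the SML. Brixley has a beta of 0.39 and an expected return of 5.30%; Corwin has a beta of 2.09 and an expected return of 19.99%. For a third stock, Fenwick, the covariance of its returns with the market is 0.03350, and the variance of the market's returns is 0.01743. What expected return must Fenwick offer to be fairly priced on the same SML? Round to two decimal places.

MRP = (19.99% − 5.30%) / (2.09 − 0.39) = 8.6412%
R_f = 5.30% − 0.39 × 8.6412% = 1.9299%
β_Fenwick = Cov / Var(R_m) = 0.03350 / 0.01743 = 1.9220
E(R_Fenwick) = R_f + β × MRP = 1.9299% + 1.9220 × 8.6412% = 18.54%

18.54%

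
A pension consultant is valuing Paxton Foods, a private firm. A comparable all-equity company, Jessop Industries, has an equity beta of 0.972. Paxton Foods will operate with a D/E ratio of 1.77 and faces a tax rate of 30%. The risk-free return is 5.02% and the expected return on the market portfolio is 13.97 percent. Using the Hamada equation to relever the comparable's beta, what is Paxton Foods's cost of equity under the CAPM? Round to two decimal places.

24.50%

β_L = β_U × [1 + (1 − t)(D/E)] = 0.972 × [1 + (1 − 0.30) × 1.77]
    = 0.972 × [1 + 0.70 × 1.77] = 0.972 × 2.2390 = 2.1763
MRP = 13.97% − 5.02% = 8.95%
E(R) = R_f + β_L × MRP = 5.02% + 2.1763 × 8.95% = 24.50%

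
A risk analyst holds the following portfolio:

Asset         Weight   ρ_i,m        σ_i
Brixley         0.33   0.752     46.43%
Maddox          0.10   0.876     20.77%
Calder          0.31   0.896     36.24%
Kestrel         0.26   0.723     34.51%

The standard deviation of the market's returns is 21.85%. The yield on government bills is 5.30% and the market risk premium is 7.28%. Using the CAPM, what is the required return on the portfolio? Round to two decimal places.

β_Brixley = 0.752 × 46.43% / 21.85% = 1.5980
β_Maddox = 0.876 × 20.77% / 21.85% = 0.8327
β_Calder = 0.896 × 36.24% / 21.85% = 1.4861
β_Kestrel = 0.723 × 34.51% / 21.85% = 1.1419
β_P = Σ w_i β_i = 0.33×1.5980 + 0.10×0.8327 + 0.31×1.4861 + 0.26×1.1419 = 1.3682
E(R_P) = R_f + β_P × MRP = 5.30% + 1.3682 × 7.28% = 15.26%

15.26%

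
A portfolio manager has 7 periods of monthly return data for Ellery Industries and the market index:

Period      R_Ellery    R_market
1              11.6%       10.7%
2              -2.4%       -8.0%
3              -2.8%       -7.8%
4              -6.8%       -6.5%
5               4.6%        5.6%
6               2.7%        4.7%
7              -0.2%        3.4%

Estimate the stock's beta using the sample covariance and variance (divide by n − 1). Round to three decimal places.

Mean R_i = (11.6 − 2.4 − 2.8 − 6.8 + 4.6 + 2.7 − 0.2) / 7 = 0.9571%
Mean R_m = (10.7 − 8.0 − 7.8 − 6.5 + 5.6 + 4.7 + 3.4) / 7 = 0.3000%
Σ(R_i − R̄_i)(R_m − R̄_m) = 245.1200  ⇒  Cov = 245.1200 / 6 = 40.8533
Σ(R_m − R̄_m)² = 345.9600  ⇒  Var(R_m) = 345.9600 / 6 = 57.6600
β = Cov / Var(R_m) = 40.8533 / 57.6600 = 0.7085

0.709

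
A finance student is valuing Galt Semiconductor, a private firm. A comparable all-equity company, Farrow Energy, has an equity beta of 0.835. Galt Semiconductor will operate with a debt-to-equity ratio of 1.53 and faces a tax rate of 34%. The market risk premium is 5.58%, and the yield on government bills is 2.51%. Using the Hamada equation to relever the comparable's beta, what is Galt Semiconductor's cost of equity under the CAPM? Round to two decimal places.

β_L = β_U × [1 + (1 − t)(D/E)] = 0.835 × [1 + (1 − 0.34) × 1.53]
    = 0.835 × [1 + 0.66 × 1.53] = 0.835 × 2.0098 = 1.6782
E(R) = R_f + β_L × MRP = 2.51% + 1.6782 × 5.58% = 11.87%

11.87%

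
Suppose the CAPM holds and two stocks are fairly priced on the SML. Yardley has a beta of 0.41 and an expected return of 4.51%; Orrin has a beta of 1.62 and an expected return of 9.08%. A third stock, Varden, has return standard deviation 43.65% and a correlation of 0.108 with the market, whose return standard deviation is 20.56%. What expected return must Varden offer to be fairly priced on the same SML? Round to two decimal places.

MRP = (9.08% − 4.51%) / (1.62 − 0.41) = 3.7769%
R_f = 4.51% − 0.41 × 3.7769% = 2.9615%
β_Varden = ρ·σ_i/σ_m = 0.108 × 43.65 / 20.56 = 0.2293
E(R_Varden) = R_f + β × MRP = 2.9615% + 0.2293 × 3.7769% = 3.83%

3.83%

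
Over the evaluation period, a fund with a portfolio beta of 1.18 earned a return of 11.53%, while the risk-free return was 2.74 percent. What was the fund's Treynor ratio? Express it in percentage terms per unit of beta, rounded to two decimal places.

7.45%

Treynor = (R_P − R_f) / β_P = (11.53% − 2.74%) / 1.1800 = 8.79% / 1.1800 = 7.45%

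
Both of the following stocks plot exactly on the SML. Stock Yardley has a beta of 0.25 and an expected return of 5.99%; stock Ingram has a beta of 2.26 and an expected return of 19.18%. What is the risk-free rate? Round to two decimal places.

Both satisfy E(R) = R_f + β·MRP, so the slope of the SML is
MRP = (19.18% − 5.99%) / (2.26 − 0.25) = 13.19% / 2.01 = 6.5622%
R_f = E(R_Yardley) − β_Yardley·MRP = 5.99% − 0.25 × 6.5622% = 4.3495%

4.35%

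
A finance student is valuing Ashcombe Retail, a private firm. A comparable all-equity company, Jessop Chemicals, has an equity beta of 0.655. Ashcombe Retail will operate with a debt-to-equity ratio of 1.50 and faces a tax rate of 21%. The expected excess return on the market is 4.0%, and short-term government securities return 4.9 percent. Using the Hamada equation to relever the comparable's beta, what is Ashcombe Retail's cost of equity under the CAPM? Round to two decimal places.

10.62%

β_L = β_U × [1 + (1 − t)(D/E)] = 0.655 × [1 + (1 − 0.21) × 1.50]
    = 0.655 × [1 + 0.79 × 1.50] = 0.655 × 2.1850 = 1.4312
E(R) = R_f + β_L × MRP = 4.9% + 1.4312 × 4.0% = 10.62%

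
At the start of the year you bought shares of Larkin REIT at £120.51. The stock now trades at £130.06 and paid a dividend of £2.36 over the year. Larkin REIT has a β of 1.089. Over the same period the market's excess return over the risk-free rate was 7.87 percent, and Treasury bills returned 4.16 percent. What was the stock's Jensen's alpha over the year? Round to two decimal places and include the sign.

-2.85%

Realised HPR = (P1 + D1 − P0) / P0 = (130.06 + 2.36 − 120.51) / 120.51 = 11.91 / 120.51 = 9.8830%
CAPM required = R_f + β·MRP = 4.16% + 1.089 × 7.87% = 12.73043%
α = realised − required = 9.8830% − 12.73043% = -2.85%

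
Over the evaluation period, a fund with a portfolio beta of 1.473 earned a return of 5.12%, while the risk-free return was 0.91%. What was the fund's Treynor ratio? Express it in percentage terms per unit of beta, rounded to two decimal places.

Treynor = (R_P − R_f) / β_P = (5.12% − 0.91%) / 1.4730 = 4.21% / 1.4730 = 2.86%

2.86%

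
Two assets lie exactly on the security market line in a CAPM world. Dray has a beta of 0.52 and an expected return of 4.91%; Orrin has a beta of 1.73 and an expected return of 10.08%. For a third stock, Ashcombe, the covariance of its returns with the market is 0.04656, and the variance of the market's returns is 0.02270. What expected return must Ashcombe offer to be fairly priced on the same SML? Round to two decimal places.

MRP = (10.08% − 4.91%) / (1.73 − 0.52) = 4.2727%
R_f = 4.91% − 0.52 × 4.2727% = 2.6882%
β_Ashcombe = Cov / Var(R_m) = 0.04656 / 0.02270 = 2.0511
E(R_Ashcombe) = R_f + β × MRP = 2.6882% + 2.0511 × 4.2727% = 11.45%

11.45%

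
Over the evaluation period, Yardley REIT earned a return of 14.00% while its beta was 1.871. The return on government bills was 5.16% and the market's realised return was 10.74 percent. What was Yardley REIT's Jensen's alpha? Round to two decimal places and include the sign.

-1.60%

Market excess return = 10.74% − 5.16% = 5.58%
CAPM benchmark = R_f + β(R_m − R_f) = 5.16% + 1.871 × 5.58% = 15.60018%
α = actual − benchmark = 14.00% − 15.60018% = -1.60%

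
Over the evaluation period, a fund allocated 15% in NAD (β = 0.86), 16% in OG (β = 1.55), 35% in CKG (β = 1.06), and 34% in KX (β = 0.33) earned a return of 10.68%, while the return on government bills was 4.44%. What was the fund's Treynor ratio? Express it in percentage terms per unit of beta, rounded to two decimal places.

7.25%

β_P = 0.15×0.86 + 0.16×1.55 + 0.35×1.06 + 0.34×0.33 = 0.8602
Treynor = (R_P − R_f) / β_P = (10.68% − 4.44%) / 0.8602 = 6.24% / 0.8602 = 7.25%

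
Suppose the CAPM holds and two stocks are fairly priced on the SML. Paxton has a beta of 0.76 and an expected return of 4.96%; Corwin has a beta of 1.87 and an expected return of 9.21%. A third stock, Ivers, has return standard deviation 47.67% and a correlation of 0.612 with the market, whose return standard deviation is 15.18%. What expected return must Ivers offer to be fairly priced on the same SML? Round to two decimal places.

9.41%

MRP = (9.21% − 4.96%) / (1.87 − 0.76) = 3.8288%
R_f = 4.96% − 0.76 × 3.8288% = 2.0501%
β_Ivers = ρ·σ_i/σ_m = 0.612 × 47.67 / 15.18 = 1.9219
E(R_Ivers) = R_f + β × MRP = 2.0501% + 1.9219 × 3.8288% = 9.41%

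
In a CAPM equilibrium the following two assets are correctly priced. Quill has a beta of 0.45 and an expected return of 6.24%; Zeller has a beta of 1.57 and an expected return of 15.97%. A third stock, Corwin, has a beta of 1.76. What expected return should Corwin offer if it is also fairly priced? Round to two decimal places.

17.62%

MRP (SML slope) = (15.97% − 6.24%) / (1.57 − 0.45) = 9.73% / 1.12 = 8.6875%
R_f (intercept) = 6.24% − 0.45 × 8.6875% = 2.3306%
E(R_Corwin) = R_f + β × MRP = 2.3306% + 1.76 × 8.6875% = 17.62%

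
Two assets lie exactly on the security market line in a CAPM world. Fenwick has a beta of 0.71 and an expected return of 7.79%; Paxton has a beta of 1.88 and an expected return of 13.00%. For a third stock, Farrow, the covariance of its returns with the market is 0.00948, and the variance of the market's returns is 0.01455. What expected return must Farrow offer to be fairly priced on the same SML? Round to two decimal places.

MRP = (13.00% − 7.79%) / (1.88 − 0.71) = 4.4530%
R_f = 7.79% − 0.71 × 4.4530% = 4.6284%
β_Farrow = Cov / Var(R_m) = 0.00948 / 0.01455 = 0.6515
E(R_Farrow) = R_f + β × MRP = 4.6284% + 0.6515 × 4.4530% = 7.53%

7.53%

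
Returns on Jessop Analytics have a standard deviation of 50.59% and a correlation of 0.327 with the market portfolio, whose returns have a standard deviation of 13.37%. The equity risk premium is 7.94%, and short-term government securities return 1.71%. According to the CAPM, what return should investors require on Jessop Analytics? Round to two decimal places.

β = ρ × σ_i / σ_m = 0.327 × 50.59% / 13.37% = 1.2373
E(R) = 1.71% + 1.2373 × 7.94% = 11.53%

11.53%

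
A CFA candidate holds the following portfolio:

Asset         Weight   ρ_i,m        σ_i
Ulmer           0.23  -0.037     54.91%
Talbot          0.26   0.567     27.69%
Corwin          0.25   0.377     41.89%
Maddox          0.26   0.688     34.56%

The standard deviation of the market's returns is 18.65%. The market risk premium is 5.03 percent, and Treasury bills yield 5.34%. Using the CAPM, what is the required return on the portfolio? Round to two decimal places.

9.05%

β_Ulmer = -0.037 × 54.91% / 18.65% = -0.1089
β_Talbot = 0.567 × 27.69% / 18.65% = 0.8418
β_Corwin = 0.377 × 41.89% / 18.65% = 0.8468
β_Maddox = 0.688 × 34.56% / 18.65% = 1.2749
β_P = Σ w_i β_i = 0.23×-0.1089 + 0.26×0.8418 + 0.25×0.8468 + 0.26×1.2749 = 0.7370
E(R_P) = R_f + β_P × MRP = 5.34% + 0.7370 × 5.03% = 9.05%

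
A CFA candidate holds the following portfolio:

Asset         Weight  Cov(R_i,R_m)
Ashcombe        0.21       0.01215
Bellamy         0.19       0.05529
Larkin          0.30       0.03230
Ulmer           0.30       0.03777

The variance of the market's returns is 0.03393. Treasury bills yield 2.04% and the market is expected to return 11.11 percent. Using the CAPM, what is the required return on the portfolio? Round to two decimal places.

11.15%

β_Ashcombe = 0.01215 / 0.03393 = 0.3581
β_Bellamy = 0.05529 / 0.03393 = 1.6295
β_Larkin = 0.03230 / 0.03393 = 0.9520
β_Ulmer = 0.03777 / 0.03393 = 1.1132
β_P = Σ w_i β_i = 0.21×0.3581 + 0.19×1.6295 + 0.30×0.9520 + 0.30×1.1132 = 1.0044
MRP = 11.11% − 2.04% = 9.07%
E(R_P) = R_f + β_P × MRP = 2.04% + 1.0044 × 9.07% = 11.15%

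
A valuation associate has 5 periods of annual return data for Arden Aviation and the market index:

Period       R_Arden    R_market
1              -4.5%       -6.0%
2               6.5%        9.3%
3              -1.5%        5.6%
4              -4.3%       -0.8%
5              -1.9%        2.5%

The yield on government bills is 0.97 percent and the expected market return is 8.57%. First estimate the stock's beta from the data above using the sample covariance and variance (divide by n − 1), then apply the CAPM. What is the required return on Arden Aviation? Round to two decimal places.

5.91%

Mean R_i = (-4.5 + 6.5 − 1.5 − 4.3 − 1.9) / 5 = -1.1400%
Mean R_m = (-6.0 + 9.3 + 5.6 − 0.8 + 2.5) / 5 = 2.1200%
Σ(R_i − R̄_i)(R_m − R̄_m) = 89.8240  ⇒  Cov = 89.8240 / 4 = 22.4560
Σ(R_m − R̄_m)² = 138.2680  ⇒  Var(R_m) = 138.2680 / 4 = 34.5670
β = Cov / Var(R_m) = 22.4560 / 34.5670 = 0.6496
MRP = 8.57% − 0.97% = 7.60%
E(R) = R_f + β × MRP = 0.97% + 0.6496 × 7.60% = 5.91%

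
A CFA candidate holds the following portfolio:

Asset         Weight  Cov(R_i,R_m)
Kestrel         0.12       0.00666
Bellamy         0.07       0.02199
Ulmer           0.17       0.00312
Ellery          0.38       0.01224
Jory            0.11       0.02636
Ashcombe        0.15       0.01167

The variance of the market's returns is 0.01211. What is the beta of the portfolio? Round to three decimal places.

β_Kestrel = 0.00666 / 0.01211 = 0.5500
β_Bellamy = 0.02199 / 0.01211 = 1.8159
β_Ulmer = 0.00312 / 0.01211 = 0.2576
β_Ellery = 0.01224 / 0.01211 = 1.0107
β_Jory = 0.02636 / 0.01211 = 2.1767
β_Ashcombe = 0.01167 / 0.01211 = 0.9637
β_P = Σ w_i β_i = 0.12×0.5500 + 0.07×1.8159 + 0.17×0.2576 + 0.38×1.0107 + 0.11×2.1767 + 0.15×0.9637 = 1.0050

1.005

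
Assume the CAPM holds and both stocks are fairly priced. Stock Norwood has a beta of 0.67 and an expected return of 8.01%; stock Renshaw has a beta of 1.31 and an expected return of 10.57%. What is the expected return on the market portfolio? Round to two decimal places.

9.33%

Both satisfy E(R) = R_f + β·MRP, so the slope of the SML is
MRP = (10.57% − 8.01%) / (1.31 − 0.67) = 2.56% / 0.64 = 4.0000%
R_f = E(R_Norwood) − β_Norwood·MRP = 8.01% − 0.67 × 4.0000% = 5.3300%
E(R_m) = R_f + MRP = 5.3300% + 4.0000% = 9.33%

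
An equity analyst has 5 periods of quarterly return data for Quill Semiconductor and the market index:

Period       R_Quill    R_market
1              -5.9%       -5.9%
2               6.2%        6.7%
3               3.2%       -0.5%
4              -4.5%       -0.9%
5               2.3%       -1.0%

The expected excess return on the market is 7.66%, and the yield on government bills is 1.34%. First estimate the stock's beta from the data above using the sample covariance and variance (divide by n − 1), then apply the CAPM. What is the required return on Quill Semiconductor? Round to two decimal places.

8.59%

Mean R_i = (-5.9 + 6.2 + 3.2 − 4.5 + 2.3) / 5 = 0.2600%
Mean R_m = (-5.9 + 6.7 − 0.5 − 0.9 − 1.0) / 5 = -0.3200%
Σ(R_i − R̄_i)(R_m − R̄_m) = 76.9160  ⇒  Cov = 76.9160 / 4 = 19.2290
Σ(R_m − R̄_m)² = 81.2480  ⇒  Var(R_m) = 81.2480 / 4 = 20.3120
β = Cov / Var(R_m) = 19.2290 / 20.3120 = 0.9467
E(R) = R_f + β × MRP = 1.34% + 0.9467 × 7.66% = 8.59%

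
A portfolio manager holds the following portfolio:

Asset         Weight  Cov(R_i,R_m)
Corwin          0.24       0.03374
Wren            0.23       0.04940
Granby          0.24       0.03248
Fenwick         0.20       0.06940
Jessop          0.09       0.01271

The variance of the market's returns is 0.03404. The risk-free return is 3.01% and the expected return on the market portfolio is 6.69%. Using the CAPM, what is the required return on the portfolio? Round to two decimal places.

β_Corwin = 0.03374 / 0.03404 = 0.9912
β_Wren = 0.04940 / 0.03404 = 1.4512
β_Granby = 0.03248 / 0.03404 = 0.9542
β_Fenwick = 0.06940 / 0.03404 = 2.0388
β_Jessop = 0.01271 / 0.03404 = 0.3734
β_P = Σ w_i β_i = 0.24×0.9912 + 0.23×1.4512 + 0.24×0.9542 + 0.20×2.0388 + 0.09×0.3734 = 1.2420
MRP = 6.69% − 3.01% = 3.68%
E(R_P) = R_f + β_P × MRP = 3.01% + 1.2420 × 3.68% = 7.58%

7.58%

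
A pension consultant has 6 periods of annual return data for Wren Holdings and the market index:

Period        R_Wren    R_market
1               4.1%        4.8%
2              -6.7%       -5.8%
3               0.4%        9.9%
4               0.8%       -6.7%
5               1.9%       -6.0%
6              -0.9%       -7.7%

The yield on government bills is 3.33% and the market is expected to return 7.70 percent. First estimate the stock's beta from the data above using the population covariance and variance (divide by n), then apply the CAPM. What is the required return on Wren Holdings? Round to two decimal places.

4.16%

Mean R_i = (4.1 − 6.7 + 0.4 + 0.8 + 1.9 − 0.9) / 6 = -0.0667%
Mean R_m = (4.8 − 5.8 + 9.9 − 6.7 − 6.0 − 7.7) / 6 = -1.9167%
Σ(R_i − R̄_i)(R_m − R̄_m) = 51.9033  ⇒  Cov = 51.9033 / 6 = 8.6506
Σ(R_m − R̄_m)² = 272.8283  ⇒  Var(R_m) = 272.8283 / 6 = 45.4714
β = Cov / Var(R_m) = 8.6506 / 45.4714 = 0.1902
MRP = 7.70% − 3.33% = 4.37%
E(R) = R_f + β × MRP = 3.33% + 0.1902 × 4.37% = 4.16%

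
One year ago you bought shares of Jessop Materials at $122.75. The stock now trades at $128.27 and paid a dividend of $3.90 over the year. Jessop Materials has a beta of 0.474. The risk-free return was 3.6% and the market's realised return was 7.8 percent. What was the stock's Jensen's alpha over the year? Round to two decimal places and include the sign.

+2.08%

Realised HPR = (P1 + D1 − P0) / P0 = (128.27 + 3.90 − 122.75) / 122.75 = 9.42 / 122.75 = 7.6741%
MRP = 7.8% − 3.6% = 4.20%
CAPM required = R_f + β·MRP = 3.6% + 0.474 × 4.2% = 5.5908%
α = realised − required = 7.6741% − 5.5908% = +2.08%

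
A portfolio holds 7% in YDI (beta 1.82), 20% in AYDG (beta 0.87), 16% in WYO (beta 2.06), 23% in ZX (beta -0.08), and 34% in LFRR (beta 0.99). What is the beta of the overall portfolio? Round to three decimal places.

β_P = Σ w_i β_i = 0.07×1.82 + 0.20×0.87 + 0.16×2.06 + 0.23×-0.08 + 0.34×0.99 = 0.9492

0.949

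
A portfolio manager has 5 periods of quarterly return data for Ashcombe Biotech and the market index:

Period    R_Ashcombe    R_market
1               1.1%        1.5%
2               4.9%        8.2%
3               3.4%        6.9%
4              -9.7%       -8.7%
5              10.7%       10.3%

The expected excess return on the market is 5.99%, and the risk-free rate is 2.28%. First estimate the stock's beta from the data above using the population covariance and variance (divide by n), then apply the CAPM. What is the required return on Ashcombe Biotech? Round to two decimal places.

Mean R_i = (1.1 + 4.9 + 3.4 − 9.7 + 10.7) / 5 = 2.0800%
Mean R_m = (1.5 + 8.2 + 6.9 − 8.7 + 10.3) / 5 = 3.6400%
Σ(R_i − R̄_i)(R_m − R̄_m) = 222.0340  ⇒  Cov = 222.0340 / 5 = 44.4068
Σ(R_m − R̄_m)² = 232.6320  ⇒  Var(R_m) = 232.6320 / 5 = 46.5264
β = Cov / Var(R_m) = 44.4068 / 46.5264 = 0.9544
E(R) = R_f + β × MRP = 2.28% + 0.9544 × 5.99% = 8.00%

8.00%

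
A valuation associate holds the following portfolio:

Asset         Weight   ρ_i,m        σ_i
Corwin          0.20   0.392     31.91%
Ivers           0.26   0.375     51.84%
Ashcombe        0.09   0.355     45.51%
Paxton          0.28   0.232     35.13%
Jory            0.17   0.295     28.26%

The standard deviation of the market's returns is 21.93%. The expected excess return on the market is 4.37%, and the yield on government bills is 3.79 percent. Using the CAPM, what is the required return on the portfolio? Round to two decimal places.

β_Corwin = 0.392 × 31.91% / 21.93% = 0.5704
β_Ivers = 0.375 × 51.84% / 21.93% = 0.8865
β_Ashcombe = 0.355 × 45.51% / 21.93% = 0.7367
β_Paxton = 0.232 × 35.13% / 21.93% = 0.3716
β_Jory = 0.295 × 28.26% / 21.93% = 0.3802
β_P = Σ w_i β_i = 0.20×0.5704 + 0.26×0.8865 + 0.09×0.7367 + 0.28×0.3716 + 0.17×0.3802 = 0.5796
E(R_P) = R_f + β_P × MRP = 3.79% + 0.5796 × 4.37% = 6.32%

6.32%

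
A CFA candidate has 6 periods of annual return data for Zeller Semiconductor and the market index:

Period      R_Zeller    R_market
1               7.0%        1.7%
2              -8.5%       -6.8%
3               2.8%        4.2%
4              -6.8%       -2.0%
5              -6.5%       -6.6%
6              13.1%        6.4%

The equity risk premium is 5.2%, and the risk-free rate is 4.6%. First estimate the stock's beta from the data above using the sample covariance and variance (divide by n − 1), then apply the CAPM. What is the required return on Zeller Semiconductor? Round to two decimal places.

Mean R_i = (7.0 − 8.5 + 2.8 − 6.8 − 6.5 + 13.1) / 6 = 0.1833%
Mean R_m = (1.7 − 6.8 + 4.2 − 2.0 − 6.6 + 6.4) / 6 = -0.5167%
Σ(R_i − R̄_i)(R_m − R̄_m) = 222.3683  ⇒  Cov = 222.3683 / 5 = 44.4737
Σ(R_m − R̄_m)² = 153.6883  ⇒  Var(R_m) = 153.6883 / 5 = 30.7377
β = Cov / Var(R_m) = 44.4737 / 30.7377 = 1.4469
E(R) = R_f + β × MRP = 4.6% + 1.4469 × 5.2% = 12.12%

12.12%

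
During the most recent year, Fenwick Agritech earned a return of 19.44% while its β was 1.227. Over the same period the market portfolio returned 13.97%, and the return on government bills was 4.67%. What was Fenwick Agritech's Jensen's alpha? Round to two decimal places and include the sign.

Market excess return = 13.97% − 4.67% = 9.30%
CAPM benchmark = R_f + β(R_m − R_f) = 4.67% + 1.227 × 9.30% = 16.08110%
α = actual − benchmark = 19.44% − 16.08110% = +3.36%

+3.36%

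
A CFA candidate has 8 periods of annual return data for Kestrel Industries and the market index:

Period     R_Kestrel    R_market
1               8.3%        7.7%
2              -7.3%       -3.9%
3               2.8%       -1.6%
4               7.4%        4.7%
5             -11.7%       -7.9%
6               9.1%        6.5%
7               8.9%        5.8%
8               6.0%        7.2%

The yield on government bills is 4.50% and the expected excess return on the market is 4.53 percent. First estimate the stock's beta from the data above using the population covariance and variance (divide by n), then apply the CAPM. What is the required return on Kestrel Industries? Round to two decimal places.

10.28%

Mean R_i = (8.3 − 7.3 + 2.8 + 7.4 − 11.7 + 9.1 + 8.9 + 6.0) / 8 = 2.9375%
Mean R_m = (7.7 − 3.9 − 1.6 + 4.7 − 7.9 + 6.5 + 5.8 + 7.2) / 8 = 2.3125%
Σ(R_i − R̄_i)(R_m − R̄_m) = 314.7363  ⇒  Cov = 314.7363 / 8 = 39.3420
Σ(R_m − R̄_m)² = 246.5088  ⇒  Var(R_m) = 246.5088 / 8 = 30.8136
β = Cov / Var(R_m) = 39.3420 / 30.8136 = 1.2768
E(R) = R_f + β × MRP = 4.50% + 1.2768 × 4.53% = 10.28%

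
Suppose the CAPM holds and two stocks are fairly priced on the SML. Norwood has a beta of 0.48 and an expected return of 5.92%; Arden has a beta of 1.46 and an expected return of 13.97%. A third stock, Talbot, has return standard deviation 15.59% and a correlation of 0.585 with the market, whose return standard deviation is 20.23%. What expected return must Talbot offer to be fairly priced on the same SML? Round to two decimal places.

MRP = (13.97% − 5.92%) / (1.46 − 0.48) = 8.2143%
R_f = 5.92% − 0.48 × 8.2143% = 1.9771%
β_Talbot = ρ·σ_i/σ_m = 0.585 × 15.59 / 20.23 = 0.4508
E(R_Talbot) = R_f + β × MRP = 1.9771% + 0.4508 × 8.2143% = 5.68%

5.68%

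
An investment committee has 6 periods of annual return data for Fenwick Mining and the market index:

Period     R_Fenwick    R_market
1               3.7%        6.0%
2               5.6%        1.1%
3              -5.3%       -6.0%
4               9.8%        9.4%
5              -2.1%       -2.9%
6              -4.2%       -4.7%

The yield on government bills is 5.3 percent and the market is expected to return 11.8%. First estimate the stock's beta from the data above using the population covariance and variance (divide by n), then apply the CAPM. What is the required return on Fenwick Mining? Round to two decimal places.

Mean R_i = (3.7 + 5.6 − 5.3 + 9.8 − 2.1 − 4.2) / 6 = 1.2500%
Mean R_m = (6.0 + 1.1 − 6.0 + 9.4 − 2.9 − 4.7) / 6 = 0.4833%
Σ(R_i − R̄_i)(R_m − R̄_m) = 174.4850  ⇒  Cov = 174.4850 / 6 = 29.0808
Σ(R_m − R̄_m)² = 190.6683  ⇒  Var(R_m) = 190.6683 / 6 = 31.7781
β = Cov / Var(R_m) = 29.0808 / 31.7781 = 0.9151
MRP = 11.8% − 5.3% = 6.50%
E(R) = R_f + β × MRP = 5.3% + 0.9151 × 6.5% = 11.25%

11.25%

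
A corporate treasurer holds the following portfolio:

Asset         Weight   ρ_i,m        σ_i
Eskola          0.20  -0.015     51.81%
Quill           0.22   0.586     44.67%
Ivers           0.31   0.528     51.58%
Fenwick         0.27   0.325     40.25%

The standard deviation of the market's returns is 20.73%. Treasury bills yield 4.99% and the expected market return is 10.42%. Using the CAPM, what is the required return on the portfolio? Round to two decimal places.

9.59%

β_Eskola = -0.015 × 51.81% / 20.73% = -0.0375
β_Quill = 0.586 × 44.67% / 20.73% = 1.2627
β_Ivers = 0.528 × 51.58% / 20.73% = 1.3138
β_Fenwick = 0.325 × 40.25% / 20.73% = 0.6310
β_P = Σ w_i β_i = 0.20×-0.0375 + 0.22×1.2627 + 0.31×1.3138 + 0.27×0.6310 = 0.8479
MRP = 10.42% − 4.99% = 5.43%
E(R_P) = R_f + β_P × MRP = 4.99% + 0.8479 × 5.43% = 9.59%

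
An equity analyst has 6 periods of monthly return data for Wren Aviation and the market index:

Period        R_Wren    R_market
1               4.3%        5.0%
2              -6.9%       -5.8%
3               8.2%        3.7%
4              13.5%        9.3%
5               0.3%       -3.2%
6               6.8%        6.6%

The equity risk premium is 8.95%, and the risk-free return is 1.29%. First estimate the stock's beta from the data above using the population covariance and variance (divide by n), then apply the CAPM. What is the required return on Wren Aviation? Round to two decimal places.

11.34%

Mean R_i = (4.3 − 6.9 + 8.2 + 13.5 + 0.3 + 6.8) / 6 = 4.3667%
Mean R_m = (5.0 − 5.8 + 3.7 + 9.3 − 3.2 + 6.6) / 6 = 2.6000%
Σ(R_i − R̄_i)(R_m − R̄_m) = 193.2100  ⇒  Cov = 193.2100 / 6 = 32.2017
Σ(R_m − R̄_m)² = 172.0600  ⇒  Var(R_m) = 172.0600 / 6 = 28.6767
β = Cov / Var(R_m) = 32.2017 / 28.6767 = 1.1229
E(R) = R_f + β × MRP = 1.29% + 1.1229 × 8.95% = 11.34%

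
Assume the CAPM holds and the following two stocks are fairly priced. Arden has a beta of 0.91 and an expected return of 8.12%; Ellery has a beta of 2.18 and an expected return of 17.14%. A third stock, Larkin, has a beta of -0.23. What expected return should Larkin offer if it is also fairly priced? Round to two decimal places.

MRP (SML slope) = (17.14% − 8.12%) / (2.18 − 0.91) = 9.02% / 1.27 = 7.1024%
R_f (intercept) = 8.12% − 0.91 × 7.1024% = 1.6568%
E(R_Larkin) = R_f + β × MRP = 1.6568% + -0.23 × 7.1024% = 0.02%

0.02%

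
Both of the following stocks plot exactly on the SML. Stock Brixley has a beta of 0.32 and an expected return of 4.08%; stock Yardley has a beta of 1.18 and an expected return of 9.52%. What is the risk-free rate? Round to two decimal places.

Both satisfy E(R) = R_f + β·MRP, so the slope of the SML is
MRP = (9.52% − 4.08%) / (1.18 − 0.32) = 5.44% / 0.86 = 6.3256%
R_f = E(R_Brixley) − β_Brixley·MRP = 4.08% − 0.32 × 6.3256% = 2.0558%

2.06%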